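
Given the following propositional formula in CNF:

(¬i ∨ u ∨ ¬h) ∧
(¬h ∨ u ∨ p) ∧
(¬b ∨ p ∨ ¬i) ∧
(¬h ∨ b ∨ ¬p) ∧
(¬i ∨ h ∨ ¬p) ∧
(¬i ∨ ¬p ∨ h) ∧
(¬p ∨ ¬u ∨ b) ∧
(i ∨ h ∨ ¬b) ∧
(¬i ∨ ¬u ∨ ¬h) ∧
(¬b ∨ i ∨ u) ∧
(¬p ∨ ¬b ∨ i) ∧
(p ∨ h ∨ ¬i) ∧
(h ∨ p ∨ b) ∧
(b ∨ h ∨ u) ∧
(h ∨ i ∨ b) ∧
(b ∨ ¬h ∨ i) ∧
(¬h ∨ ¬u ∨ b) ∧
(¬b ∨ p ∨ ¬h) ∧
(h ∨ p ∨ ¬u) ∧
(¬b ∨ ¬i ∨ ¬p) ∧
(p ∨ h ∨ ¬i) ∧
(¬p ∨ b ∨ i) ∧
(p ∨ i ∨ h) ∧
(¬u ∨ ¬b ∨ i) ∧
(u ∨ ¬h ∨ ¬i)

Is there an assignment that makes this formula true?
No

No, the formula is not satisfiable.

No assignment of truth values to the variables can make all 25 clauses true simultaneously.

The formula is UNSAT (unsatisfiable).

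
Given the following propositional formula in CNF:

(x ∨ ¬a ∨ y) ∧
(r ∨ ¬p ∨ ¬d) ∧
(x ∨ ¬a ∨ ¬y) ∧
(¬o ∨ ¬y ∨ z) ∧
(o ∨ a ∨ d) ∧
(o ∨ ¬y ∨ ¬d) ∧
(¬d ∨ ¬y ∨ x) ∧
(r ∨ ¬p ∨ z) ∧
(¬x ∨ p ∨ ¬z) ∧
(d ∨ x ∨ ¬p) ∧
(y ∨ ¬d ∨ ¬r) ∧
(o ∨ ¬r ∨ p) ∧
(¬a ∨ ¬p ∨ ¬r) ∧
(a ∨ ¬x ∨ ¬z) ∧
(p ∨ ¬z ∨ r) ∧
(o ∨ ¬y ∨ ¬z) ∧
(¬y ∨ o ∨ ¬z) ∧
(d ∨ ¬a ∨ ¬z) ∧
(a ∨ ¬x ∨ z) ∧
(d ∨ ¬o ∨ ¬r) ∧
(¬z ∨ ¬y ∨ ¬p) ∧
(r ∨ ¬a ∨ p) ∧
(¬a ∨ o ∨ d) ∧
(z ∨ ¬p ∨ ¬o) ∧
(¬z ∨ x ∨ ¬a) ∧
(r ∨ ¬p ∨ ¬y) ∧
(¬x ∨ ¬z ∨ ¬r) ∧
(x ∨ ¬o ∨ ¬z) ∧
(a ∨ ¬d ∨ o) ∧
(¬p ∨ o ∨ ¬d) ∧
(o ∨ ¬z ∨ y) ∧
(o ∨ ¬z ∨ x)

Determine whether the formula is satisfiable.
Yes

Yes, the formula is satisfiable.

One satisfying assignment is: x=False, p=False, z=False, a=False, r=False, d=True, y=False, o=True

Verification: With this assignment, all 32 clauses evaluate to true.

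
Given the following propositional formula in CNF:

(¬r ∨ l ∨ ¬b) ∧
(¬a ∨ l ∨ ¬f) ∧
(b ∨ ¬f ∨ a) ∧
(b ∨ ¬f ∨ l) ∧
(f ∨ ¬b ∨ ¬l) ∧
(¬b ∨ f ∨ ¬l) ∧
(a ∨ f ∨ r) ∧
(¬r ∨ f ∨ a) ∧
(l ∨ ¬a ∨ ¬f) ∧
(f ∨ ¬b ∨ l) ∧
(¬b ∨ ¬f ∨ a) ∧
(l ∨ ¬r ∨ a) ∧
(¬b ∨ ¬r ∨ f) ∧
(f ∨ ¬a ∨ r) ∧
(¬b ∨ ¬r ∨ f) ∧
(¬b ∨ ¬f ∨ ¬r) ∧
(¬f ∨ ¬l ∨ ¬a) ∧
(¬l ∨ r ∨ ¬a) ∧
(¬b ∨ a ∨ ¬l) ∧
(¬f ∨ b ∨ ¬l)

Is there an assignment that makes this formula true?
Yes

Yes, the formula is satisfiable.

One satisfying assignment is: r=True, f=False, l=False, a=True, b=False

Verification: With this assignment, all 20 clauses evaluate to true.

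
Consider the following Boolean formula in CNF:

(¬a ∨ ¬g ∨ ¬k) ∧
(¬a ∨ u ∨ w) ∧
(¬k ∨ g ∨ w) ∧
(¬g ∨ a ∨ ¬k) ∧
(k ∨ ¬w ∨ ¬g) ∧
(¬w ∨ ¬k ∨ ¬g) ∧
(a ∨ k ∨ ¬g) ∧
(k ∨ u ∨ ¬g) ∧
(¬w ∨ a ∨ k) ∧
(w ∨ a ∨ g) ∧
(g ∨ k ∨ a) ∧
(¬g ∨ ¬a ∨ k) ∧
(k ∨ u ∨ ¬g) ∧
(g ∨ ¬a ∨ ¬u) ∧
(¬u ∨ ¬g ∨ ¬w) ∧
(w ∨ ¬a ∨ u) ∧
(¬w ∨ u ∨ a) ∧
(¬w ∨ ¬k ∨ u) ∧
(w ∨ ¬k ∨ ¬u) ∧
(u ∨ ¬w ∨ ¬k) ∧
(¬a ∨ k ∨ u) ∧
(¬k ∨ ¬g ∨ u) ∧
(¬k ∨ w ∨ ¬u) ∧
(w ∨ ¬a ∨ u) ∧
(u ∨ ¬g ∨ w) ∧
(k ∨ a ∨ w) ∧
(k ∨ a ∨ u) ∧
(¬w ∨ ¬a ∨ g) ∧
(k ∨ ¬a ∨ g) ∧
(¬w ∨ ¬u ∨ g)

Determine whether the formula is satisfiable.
No

No, the formula is not satisfiable.

No assignment of truth values to the variables can make all 30 clauses true simultaneously.

The formula is UNSAT (unsatisfiable).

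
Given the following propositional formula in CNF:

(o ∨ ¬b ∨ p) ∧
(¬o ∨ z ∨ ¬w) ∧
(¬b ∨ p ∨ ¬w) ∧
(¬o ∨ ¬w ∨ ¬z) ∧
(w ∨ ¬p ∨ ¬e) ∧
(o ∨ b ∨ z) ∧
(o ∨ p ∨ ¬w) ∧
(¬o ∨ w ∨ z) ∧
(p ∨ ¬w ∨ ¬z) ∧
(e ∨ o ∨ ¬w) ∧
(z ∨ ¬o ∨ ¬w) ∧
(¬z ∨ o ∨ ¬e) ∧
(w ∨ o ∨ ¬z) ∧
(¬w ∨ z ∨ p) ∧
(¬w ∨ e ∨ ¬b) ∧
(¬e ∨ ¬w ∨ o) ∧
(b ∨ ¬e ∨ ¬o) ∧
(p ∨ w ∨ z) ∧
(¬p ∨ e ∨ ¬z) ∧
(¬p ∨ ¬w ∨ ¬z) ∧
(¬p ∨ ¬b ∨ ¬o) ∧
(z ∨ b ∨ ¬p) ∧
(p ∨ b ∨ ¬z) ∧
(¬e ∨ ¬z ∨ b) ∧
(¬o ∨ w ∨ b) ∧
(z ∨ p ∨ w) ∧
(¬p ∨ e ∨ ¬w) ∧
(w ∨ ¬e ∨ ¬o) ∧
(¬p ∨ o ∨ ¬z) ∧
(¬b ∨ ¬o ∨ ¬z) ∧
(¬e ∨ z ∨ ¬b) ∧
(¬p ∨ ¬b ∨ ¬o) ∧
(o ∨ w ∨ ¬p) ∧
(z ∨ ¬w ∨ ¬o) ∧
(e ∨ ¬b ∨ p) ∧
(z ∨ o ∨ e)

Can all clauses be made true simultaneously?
No

No, the formula is not satisfiable.

No assignment of truth values to the variables can make all 36 clauses true simultaneously.

The formula is UNSAT (unsatisfiable).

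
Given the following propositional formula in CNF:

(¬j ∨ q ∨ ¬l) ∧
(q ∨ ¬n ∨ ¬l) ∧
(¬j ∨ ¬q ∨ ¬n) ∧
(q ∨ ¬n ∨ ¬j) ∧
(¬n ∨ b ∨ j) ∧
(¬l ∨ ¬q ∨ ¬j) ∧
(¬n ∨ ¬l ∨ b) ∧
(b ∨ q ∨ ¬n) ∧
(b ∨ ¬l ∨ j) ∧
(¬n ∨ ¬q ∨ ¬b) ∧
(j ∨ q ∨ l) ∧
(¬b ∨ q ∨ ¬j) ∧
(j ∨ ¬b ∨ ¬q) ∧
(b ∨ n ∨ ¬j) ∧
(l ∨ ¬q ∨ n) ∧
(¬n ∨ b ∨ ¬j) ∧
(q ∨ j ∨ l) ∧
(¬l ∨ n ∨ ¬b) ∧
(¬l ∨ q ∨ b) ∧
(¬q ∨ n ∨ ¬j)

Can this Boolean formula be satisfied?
No

No, the formula is not satisfiable.

No assignment of truth values to the variables can make all 20 clauses true simultaneously.

The formula is UNSAT (unsatisfiable).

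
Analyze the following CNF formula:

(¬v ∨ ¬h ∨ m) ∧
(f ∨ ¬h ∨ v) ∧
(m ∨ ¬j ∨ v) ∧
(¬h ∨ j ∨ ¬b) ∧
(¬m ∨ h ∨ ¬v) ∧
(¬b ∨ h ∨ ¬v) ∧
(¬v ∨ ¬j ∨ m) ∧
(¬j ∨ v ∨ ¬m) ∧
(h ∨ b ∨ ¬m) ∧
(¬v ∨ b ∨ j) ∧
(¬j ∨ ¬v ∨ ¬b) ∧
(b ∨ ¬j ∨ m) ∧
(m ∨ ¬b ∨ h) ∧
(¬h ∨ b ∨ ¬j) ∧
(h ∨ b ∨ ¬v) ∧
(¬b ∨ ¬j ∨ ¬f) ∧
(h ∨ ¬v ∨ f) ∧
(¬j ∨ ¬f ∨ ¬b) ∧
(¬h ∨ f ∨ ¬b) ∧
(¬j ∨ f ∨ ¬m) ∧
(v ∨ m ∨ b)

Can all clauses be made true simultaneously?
Yes

Yes, the formula is satisfiable.

One satisfying assignment is: v=False, b=False, m=True, h=True, f=True, j=False

Verification: With this assignment, all 21 clauses evaluate to true.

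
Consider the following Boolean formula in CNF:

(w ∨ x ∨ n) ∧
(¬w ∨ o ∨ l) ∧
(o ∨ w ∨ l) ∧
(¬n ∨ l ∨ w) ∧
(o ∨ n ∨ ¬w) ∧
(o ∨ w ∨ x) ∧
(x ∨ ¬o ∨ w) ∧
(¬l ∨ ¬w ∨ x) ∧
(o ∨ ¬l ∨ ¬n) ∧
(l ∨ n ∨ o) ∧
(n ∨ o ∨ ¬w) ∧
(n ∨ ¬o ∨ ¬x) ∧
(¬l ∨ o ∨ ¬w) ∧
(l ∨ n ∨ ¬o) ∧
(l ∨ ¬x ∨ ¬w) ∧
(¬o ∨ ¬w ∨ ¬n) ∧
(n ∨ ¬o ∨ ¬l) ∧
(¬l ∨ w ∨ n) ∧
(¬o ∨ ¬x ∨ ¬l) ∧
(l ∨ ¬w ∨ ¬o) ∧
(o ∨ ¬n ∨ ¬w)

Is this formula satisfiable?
No

No, the formula is not satisfiable.

No assignment of truth values to the variables can make all 21 clauses true simultaneously.

The formula is UNSAT (unsatisfiable).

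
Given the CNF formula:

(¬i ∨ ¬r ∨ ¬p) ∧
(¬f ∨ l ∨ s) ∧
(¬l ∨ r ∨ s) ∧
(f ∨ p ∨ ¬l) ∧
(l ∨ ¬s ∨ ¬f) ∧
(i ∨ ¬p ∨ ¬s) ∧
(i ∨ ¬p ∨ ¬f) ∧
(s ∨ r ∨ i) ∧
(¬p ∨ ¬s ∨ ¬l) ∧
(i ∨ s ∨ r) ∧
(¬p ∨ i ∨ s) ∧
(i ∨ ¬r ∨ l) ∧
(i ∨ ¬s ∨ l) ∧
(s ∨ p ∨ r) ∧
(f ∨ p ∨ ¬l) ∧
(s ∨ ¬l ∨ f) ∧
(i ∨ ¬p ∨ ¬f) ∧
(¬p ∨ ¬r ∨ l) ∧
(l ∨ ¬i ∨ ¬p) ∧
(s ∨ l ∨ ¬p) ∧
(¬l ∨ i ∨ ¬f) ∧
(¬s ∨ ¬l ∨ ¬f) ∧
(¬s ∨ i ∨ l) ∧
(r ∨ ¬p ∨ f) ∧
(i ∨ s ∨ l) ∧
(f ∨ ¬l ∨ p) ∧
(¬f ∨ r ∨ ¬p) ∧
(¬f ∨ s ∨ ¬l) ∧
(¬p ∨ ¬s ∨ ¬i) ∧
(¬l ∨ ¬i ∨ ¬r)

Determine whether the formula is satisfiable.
Yes

Yes, the formula is satisfiable.

One satisfying assignment is: s=False, r=True, p=False, i=True, l=False, f=False

Verification: With this assignment, all 30 clauses evaluate to true.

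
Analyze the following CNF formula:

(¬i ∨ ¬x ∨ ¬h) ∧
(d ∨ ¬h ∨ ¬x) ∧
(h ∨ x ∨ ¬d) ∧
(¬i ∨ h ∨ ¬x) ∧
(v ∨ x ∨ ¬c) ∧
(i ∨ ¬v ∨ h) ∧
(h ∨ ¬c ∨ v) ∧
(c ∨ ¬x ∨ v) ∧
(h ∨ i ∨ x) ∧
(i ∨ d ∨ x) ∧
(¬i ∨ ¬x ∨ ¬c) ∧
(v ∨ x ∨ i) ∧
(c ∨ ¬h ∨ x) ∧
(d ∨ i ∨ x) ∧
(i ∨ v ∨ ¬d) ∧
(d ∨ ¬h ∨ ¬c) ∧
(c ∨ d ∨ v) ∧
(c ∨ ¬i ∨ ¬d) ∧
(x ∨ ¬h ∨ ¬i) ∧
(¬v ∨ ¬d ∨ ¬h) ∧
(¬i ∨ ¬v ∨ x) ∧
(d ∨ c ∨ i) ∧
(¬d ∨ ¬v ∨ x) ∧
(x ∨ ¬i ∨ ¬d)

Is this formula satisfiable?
No

No, the formula is not satisfiable.

No assignment of truth values to the variables can make all 24 clauses true simultaneously.

The formula is UNSAT (unsatisfiable).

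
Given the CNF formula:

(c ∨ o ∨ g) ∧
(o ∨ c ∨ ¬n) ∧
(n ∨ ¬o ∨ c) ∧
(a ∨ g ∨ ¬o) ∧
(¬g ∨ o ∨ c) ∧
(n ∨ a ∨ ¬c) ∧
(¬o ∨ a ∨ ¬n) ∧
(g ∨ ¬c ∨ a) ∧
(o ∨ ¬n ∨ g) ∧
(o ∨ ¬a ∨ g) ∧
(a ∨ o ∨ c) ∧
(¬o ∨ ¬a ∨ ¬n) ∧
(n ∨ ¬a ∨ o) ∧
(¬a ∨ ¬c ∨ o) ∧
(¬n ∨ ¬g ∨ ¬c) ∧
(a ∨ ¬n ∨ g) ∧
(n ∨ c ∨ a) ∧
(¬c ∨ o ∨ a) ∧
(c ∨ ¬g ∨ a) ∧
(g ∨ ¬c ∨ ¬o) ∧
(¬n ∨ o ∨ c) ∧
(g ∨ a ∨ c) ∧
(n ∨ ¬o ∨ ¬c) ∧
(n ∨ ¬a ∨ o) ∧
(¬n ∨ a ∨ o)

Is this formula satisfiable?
No

No, the formula is not satisfiable.

No assignment of truth values to the variables can make all 25 clauses true simultaneously.

The formula is UNSAT (unsatisfiable).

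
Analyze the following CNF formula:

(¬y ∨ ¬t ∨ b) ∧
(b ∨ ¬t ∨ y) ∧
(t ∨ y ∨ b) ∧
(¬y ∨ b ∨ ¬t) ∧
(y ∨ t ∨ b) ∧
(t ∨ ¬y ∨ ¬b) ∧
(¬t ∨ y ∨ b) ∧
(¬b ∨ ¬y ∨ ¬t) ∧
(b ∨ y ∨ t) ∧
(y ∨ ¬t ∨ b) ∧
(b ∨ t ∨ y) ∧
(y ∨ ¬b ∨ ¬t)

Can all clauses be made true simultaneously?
Yes

Yes, the formula is satisfiable.

One satisfying assignment is: y=True, t=False, b=False

Verification: With this assignment, all 12 clauses evaluate to true.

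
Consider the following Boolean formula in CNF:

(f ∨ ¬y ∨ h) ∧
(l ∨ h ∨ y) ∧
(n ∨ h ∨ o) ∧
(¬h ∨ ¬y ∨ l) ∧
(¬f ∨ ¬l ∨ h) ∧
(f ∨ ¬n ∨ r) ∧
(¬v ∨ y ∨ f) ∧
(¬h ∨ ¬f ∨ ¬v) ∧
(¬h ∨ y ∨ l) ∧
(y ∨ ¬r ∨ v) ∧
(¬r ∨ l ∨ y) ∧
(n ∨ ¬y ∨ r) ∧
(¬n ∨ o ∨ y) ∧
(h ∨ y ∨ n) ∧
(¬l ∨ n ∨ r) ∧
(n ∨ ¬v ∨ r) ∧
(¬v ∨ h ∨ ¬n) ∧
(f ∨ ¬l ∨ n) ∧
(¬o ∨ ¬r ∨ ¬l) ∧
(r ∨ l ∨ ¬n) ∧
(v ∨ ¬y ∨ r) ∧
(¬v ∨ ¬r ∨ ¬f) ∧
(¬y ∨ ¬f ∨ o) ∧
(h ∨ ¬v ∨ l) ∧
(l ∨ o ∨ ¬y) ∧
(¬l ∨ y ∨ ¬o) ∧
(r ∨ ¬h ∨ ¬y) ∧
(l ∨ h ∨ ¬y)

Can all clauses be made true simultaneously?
Yes

Yes, the formula is satisfiable.

One satisfying assignment is: r=True, h=True, f=False, o=False, y=True, l=True, n=True, v=False

Verification: With this assignment, all 28 clauses evaluate to true.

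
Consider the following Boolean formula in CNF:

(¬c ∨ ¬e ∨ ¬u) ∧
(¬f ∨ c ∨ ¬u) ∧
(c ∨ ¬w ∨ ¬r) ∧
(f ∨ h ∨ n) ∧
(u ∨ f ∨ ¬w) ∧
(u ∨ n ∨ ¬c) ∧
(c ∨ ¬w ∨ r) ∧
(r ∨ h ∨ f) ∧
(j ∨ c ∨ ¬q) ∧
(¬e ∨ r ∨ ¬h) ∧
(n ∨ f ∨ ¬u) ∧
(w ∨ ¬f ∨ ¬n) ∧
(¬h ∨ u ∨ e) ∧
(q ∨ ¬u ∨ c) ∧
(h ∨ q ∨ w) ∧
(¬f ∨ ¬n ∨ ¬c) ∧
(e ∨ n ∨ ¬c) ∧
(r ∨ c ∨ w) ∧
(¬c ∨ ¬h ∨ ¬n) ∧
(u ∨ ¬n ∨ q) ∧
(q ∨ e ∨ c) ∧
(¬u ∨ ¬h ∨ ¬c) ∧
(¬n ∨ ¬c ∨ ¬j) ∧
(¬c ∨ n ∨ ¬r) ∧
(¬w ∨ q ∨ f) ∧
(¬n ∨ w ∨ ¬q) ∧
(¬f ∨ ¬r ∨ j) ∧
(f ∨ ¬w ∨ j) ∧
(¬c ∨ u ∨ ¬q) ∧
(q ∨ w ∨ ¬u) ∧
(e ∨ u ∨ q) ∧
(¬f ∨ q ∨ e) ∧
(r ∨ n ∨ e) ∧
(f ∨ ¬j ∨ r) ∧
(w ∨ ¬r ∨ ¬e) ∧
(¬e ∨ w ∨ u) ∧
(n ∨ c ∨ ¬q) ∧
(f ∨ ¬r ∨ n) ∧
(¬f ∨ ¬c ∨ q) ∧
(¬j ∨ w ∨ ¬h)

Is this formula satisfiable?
No

No, the formula is not satisfiable.

No assignment of truth values to the variables can make all 40 clauses true simultaneously.

The formula is UNSAT (unsatisfiable).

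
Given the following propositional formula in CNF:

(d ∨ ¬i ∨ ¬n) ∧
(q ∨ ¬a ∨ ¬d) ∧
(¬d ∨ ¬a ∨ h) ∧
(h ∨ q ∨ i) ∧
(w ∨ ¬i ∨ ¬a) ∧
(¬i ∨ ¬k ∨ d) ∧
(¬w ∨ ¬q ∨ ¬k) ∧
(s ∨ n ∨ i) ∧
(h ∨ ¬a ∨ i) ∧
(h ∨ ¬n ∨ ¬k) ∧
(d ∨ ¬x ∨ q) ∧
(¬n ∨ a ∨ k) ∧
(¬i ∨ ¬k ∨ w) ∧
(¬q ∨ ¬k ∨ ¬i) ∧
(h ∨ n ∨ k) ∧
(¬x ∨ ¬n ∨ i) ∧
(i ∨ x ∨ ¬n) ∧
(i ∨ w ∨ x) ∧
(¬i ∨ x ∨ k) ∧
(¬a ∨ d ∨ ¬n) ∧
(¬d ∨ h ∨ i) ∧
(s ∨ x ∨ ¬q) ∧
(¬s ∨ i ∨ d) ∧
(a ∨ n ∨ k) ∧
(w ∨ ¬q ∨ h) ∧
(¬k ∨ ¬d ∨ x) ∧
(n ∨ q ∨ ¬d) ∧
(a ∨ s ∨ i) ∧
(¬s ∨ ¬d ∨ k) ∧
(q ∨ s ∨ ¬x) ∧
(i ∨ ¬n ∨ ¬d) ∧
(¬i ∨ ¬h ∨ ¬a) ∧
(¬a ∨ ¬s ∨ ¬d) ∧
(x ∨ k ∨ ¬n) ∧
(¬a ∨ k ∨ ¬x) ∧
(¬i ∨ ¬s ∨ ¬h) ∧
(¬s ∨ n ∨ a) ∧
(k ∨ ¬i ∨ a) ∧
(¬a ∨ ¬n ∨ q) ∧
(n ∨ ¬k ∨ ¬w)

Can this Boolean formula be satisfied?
No

No, the formula is not satisfiable.

No assignment of truth values to the variables can make all 40 clauses true simultaneously.

The formula is UNSAT (unsatisfiable).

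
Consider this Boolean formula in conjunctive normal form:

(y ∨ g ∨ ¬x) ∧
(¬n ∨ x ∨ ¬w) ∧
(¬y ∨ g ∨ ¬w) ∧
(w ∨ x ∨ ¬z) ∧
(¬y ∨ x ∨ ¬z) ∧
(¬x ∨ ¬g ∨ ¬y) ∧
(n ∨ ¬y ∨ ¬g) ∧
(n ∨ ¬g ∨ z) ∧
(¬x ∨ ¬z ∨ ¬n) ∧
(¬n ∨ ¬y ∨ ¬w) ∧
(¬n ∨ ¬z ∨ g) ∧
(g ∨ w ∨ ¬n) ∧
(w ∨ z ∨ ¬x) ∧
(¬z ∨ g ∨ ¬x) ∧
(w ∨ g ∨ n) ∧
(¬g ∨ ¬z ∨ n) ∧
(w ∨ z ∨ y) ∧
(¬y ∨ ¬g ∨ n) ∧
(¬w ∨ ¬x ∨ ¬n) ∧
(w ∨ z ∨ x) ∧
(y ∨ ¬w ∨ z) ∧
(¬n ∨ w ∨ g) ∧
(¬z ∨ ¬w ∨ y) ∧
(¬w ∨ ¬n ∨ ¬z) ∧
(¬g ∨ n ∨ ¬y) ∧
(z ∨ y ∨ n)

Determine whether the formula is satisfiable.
No

No, the formula is not satisfiable.

No assignment of truth values to the variables can make all 26 clauses true simultaneously.

The formula is UNSAT (unsatisfiable).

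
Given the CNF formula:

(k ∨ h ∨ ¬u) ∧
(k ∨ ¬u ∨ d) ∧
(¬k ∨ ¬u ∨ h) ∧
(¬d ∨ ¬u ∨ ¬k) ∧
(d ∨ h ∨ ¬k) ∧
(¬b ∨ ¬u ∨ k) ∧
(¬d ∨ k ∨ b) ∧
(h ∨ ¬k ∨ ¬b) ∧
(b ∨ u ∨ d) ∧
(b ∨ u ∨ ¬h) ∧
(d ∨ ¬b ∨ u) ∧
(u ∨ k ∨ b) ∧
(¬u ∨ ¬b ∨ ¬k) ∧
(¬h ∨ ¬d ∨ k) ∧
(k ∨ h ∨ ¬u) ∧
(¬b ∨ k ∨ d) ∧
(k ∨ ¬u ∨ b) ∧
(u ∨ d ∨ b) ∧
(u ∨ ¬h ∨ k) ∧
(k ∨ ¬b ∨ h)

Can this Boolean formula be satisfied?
Yes

Yes, the formula is satisfiable.

One satisfying assignment is: h=True, u=True, d=False, b=False, k=True

Verification: With this assignment, all 20 clauses evaluate to true.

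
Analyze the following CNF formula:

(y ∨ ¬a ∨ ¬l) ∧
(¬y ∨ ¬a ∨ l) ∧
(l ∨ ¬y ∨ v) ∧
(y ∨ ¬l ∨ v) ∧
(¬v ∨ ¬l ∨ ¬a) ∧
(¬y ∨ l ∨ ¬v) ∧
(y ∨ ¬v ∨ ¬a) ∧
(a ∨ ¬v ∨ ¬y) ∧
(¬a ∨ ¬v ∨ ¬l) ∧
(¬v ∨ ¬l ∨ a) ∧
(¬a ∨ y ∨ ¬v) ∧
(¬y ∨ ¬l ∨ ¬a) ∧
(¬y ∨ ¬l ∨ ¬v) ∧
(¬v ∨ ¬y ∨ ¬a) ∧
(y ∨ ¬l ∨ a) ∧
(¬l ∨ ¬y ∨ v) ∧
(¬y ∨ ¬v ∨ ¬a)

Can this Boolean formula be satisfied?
Yes

Yes, the formula is satisfiable.

One satisfying assignment is: y=False, l=False, a=False, v=False

Verification: With this assignment, all 17 clauses evaluate to true.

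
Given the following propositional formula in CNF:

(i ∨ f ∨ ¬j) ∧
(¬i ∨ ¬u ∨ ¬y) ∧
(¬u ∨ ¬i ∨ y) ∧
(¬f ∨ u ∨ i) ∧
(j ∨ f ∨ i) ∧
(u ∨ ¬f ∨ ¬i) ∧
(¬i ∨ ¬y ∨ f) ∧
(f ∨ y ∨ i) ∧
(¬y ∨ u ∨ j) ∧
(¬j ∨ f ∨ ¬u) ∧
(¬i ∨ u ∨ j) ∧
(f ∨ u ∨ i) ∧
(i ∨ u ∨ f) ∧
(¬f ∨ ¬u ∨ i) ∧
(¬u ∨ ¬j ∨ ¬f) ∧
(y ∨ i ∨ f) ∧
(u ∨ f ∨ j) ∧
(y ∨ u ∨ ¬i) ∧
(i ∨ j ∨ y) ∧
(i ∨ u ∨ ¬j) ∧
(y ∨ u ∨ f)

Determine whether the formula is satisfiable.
No

No, the formula is not satisfiable.

No assignment of truth values to the variables can make all 21 clauses true simultaneously.

The formula is UNSAT (unsatisfiable).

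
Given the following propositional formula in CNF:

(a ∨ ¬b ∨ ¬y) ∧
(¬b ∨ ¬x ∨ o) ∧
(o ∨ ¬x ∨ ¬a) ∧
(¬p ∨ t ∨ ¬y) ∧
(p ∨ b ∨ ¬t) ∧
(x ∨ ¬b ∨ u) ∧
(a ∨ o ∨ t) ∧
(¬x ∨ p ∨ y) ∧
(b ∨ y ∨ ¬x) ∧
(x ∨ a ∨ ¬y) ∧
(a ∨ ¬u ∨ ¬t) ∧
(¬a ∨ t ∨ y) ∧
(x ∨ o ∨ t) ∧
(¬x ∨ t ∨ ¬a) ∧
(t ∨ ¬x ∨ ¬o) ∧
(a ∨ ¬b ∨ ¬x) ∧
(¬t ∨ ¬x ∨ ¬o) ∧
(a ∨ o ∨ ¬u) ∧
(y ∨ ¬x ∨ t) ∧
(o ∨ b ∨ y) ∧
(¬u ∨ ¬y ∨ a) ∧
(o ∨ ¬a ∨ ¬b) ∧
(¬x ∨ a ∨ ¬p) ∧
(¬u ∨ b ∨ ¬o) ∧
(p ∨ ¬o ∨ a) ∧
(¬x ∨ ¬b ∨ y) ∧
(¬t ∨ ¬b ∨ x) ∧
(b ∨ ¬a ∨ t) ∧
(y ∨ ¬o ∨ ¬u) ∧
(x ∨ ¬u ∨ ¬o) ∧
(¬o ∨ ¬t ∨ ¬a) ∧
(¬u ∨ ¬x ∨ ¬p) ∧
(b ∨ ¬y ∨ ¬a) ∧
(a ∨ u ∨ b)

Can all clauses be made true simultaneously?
No

No, the formula is not satisfiable.

No assignment of truth values to the variables can make all 34 clauses true simultaneously.

The formula is UNSAT (unsatisfiable).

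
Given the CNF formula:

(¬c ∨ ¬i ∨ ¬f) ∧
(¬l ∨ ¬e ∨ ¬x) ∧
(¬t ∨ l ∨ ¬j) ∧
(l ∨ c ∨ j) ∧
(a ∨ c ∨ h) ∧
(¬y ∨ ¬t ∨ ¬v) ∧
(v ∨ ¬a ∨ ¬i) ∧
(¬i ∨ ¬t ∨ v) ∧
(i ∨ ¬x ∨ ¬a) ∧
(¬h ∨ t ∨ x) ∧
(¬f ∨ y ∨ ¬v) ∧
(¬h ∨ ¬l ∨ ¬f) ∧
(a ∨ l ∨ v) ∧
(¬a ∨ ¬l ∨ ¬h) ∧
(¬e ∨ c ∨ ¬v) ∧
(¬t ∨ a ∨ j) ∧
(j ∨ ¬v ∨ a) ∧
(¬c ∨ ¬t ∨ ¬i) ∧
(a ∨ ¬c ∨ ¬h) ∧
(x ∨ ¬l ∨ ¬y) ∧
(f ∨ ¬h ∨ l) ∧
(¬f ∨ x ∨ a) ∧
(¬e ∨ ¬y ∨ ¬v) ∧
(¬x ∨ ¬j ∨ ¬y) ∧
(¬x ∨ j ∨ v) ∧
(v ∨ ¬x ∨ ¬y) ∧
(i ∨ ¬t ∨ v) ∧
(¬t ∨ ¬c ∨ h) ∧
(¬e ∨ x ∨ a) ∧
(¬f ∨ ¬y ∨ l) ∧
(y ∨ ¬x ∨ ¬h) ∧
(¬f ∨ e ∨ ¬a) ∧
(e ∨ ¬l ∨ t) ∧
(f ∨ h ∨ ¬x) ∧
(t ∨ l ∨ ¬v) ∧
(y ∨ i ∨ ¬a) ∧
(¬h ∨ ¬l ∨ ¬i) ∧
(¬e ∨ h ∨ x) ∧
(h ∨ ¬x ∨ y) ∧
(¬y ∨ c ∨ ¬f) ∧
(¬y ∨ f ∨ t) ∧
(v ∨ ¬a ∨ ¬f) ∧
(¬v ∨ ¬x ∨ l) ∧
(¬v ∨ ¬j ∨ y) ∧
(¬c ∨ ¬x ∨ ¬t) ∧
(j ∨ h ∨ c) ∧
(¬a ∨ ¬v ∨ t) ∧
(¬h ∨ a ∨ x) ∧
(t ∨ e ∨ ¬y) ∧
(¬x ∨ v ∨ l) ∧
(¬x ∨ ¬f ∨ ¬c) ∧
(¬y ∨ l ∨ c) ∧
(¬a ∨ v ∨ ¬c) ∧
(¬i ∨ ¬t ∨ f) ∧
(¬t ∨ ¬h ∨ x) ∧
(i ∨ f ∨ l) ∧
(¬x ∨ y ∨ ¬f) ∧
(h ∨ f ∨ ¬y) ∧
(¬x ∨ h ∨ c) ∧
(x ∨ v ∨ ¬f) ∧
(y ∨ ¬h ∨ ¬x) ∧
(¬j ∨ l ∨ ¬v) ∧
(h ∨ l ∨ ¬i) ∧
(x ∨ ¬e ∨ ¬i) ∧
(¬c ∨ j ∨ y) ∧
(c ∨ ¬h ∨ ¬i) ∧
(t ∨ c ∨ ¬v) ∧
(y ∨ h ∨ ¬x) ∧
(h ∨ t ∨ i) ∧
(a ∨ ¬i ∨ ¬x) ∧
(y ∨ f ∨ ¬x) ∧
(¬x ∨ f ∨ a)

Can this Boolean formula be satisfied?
No

No, the formula is not satisfiable.

No assignment of truth values to the variables can make all 72 clauses true simultaneously.

The formula is UNSAT (unsatisfiable).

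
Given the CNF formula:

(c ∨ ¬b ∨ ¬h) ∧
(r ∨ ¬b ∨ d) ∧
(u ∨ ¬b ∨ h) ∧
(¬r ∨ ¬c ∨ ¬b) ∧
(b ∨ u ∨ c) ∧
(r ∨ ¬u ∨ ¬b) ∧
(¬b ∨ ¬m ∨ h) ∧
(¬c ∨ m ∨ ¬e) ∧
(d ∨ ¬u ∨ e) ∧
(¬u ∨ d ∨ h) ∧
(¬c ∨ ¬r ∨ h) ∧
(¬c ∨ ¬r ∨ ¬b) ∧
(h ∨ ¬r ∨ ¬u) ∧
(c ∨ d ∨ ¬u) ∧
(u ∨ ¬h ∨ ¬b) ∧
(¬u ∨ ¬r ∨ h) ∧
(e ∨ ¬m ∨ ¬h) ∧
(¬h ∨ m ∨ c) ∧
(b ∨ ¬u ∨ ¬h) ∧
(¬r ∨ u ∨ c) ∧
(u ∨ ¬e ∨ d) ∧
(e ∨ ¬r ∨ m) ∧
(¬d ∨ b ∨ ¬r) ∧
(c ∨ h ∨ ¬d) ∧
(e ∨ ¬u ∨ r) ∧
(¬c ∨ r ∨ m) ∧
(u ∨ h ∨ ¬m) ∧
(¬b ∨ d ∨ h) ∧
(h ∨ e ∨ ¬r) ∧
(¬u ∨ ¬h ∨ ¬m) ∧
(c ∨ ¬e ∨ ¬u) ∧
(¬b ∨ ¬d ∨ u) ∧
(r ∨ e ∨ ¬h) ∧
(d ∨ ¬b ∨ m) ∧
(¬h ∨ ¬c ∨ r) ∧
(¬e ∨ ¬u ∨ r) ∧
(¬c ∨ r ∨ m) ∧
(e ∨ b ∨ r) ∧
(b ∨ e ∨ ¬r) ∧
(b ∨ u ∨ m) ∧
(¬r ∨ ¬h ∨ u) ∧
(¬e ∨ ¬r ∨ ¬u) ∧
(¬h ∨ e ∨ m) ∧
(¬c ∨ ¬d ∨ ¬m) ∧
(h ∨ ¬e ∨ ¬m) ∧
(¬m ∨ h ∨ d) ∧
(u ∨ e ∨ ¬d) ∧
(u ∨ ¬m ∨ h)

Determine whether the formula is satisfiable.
No

No, the formula is not satisfiable.

No assignment of truth values to the variables can make all 48 clauses true simultaneously.

The formula is UNSAT (unsatisfiable).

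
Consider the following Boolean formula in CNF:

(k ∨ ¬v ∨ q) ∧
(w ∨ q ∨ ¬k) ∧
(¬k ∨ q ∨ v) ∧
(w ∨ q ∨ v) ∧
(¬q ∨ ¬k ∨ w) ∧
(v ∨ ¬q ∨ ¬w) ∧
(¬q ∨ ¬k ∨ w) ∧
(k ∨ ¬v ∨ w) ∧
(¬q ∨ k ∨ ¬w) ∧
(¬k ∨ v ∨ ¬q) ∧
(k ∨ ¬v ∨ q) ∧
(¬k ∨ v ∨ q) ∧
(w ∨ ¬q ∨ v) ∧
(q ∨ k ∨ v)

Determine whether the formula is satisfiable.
Yes

Yes, the formula is satisfiable.

One satisfying assignment is: k=True, v=True, q=False, w=True

Verification: With this assignment, all 14 clauses evaluate to true.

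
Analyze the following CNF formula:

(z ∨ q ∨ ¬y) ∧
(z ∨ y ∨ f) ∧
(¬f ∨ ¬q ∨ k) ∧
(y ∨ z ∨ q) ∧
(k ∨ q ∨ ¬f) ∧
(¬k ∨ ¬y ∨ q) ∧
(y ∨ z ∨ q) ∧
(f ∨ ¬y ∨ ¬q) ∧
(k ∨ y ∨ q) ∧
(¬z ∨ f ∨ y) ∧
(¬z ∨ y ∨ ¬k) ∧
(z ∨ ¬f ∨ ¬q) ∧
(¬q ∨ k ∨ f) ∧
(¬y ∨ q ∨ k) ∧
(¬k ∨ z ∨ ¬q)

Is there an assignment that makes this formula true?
Yes

Yes, the formula is satisfiable.

One satisfying assignment is: z=True, q=True, y=True, k=True, f=True

Verification: With this assignment, all 15 clauses evaluate to true.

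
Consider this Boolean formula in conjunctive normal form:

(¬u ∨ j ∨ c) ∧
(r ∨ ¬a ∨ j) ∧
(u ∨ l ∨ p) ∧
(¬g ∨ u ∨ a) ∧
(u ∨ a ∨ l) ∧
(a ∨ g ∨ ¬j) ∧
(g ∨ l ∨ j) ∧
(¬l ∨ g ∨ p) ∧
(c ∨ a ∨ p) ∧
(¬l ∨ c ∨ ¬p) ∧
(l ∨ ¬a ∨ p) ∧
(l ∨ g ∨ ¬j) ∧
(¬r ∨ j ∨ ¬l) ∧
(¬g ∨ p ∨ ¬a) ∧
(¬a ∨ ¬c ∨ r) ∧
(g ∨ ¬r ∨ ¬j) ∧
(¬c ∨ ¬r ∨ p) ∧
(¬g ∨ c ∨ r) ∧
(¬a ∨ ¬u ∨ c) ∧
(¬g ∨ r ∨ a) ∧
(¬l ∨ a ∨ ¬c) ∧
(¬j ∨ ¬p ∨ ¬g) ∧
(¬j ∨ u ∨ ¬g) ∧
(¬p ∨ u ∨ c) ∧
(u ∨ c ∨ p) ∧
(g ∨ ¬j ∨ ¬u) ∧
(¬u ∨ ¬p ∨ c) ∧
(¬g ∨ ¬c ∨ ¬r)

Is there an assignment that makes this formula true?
No

No, the formula is not satisfiable.

No assignment of truth values to the variables can make all 28 clauses true simultaneously.

The formula is UNSAT (unsatisfiable).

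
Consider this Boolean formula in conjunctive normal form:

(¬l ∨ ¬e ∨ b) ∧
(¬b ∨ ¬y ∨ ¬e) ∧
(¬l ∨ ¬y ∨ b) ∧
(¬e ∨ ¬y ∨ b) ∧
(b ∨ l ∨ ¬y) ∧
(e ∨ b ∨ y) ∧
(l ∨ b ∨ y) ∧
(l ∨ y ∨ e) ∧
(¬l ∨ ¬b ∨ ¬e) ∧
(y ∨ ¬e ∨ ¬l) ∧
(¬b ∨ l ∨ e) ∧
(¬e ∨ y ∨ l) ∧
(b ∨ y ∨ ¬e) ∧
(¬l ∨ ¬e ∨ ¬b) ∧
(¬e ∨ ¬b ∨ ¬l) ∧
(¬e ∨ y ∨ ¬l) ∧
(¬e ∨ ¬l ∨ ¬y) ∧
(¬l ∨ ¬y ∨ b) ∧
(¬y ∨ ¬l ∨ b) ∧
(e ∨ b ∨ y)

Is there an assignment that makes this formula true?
Yes

Yes, the formula is satisfiable.

One satisfying assignment is: l=True, y=False, e=False, b=True

Verification: With this assignment, all 20 clauses evaluate to true.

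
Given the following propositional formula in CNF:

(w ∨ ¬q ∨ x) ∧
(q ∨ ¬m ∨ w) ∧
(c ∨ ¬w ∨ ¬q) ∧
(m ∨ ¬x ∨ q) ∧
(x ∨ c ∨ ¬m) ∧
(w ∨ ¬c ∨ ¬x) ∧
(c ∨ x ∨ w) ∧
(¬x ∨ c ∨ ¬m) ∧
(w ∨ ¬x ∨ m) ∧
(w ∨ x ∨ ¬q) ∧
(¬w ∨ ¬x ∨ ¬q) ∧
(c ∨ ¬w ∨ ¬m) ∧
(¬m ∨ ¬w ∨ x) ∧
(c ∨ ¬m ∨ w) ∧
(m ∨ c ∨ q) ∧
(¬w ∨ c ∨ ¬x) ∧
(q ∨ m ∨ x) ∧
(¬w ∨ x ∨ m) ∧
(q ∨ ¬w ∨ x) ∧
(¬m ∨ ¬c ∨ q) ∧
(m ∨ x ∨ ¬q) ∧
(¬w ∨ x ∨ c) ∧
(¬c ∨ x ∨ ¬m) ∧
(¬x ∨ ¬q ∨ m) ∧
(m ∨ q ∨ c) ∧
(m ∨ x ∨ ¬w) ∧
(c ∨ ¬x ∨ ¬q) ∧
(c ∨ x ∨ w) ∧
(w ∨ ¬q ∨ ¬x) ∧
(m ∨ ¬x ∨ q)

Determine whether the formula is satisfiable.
No

No, the formula is not satisfiable.

No assignment of truth values to the variables can make all 30 clauses true simultaneously.

The formula is UNSAT (unsatisfiable).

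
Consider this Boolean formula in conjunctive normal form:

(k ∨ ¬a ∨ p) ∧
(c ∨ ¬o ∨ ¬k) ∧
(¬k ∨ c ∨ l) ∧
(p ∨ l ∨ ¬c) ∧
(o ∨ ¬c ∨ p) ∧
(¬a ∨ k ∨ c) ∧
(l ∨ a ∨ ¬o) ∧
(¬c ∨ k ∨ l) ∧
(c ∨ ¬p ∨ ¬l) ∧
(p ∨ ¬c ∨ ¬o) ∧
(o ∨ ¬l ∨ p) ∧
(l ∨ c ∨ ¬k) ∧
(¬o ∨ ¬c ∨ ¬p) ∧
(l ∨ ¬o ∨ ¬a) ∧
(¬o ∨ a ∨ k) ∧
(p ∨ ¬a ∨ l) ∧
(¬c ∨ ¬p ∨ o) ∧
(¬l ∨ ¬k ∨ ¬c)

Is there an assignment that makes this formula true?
Yes

Yes, the formula is satisfiable.

One satisfying assignment is: a=False, c=False, k=False, p=False, l=False, o=False

Verification: With this assignment, all 18 clauses evaluate to true.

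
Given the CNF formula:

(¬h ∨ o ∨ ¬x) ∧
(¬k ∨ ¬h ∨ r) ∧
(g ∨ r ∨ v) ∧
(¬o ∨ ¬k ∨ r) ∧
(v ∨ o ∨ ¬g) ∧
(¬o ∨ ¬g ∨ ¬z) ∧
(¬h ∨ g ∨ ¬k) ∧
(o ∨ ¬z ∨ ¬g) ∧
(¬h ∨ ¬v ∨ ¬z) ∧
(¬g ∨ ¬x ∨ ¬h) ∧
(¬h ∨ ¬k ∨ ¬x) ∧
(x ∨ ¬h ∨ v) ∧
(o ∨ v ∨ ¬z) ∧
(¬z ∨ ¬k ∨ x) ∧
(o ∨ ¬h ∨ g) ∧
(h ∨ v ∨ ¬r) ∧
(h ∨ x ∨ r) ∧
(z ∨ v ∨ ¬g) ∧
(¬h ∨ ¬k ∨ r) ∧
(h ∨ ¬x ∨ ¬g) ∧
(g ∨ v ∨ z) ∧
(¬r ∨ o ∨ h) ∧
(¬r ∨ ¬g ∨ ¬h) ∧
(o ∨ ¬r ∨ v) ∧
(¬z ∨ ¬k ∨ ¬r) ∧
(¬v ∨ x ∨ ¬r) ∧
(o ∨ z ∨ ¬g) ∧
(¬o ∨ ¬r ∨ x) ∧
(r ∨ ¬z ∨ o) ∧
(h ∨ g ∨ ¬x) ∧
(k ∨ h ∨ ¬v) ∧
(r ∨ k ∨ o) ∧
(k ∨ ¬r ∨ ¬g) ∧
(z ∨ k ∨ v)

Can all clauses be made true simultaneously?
Yes

Yes, the formula is satisfiable.

One satisfying assignment is: o=True, z=False, x=False, r=False, k=False, v=True, h=True, g=False

Verification: With this assignment, all 34 clauses evaluate to true.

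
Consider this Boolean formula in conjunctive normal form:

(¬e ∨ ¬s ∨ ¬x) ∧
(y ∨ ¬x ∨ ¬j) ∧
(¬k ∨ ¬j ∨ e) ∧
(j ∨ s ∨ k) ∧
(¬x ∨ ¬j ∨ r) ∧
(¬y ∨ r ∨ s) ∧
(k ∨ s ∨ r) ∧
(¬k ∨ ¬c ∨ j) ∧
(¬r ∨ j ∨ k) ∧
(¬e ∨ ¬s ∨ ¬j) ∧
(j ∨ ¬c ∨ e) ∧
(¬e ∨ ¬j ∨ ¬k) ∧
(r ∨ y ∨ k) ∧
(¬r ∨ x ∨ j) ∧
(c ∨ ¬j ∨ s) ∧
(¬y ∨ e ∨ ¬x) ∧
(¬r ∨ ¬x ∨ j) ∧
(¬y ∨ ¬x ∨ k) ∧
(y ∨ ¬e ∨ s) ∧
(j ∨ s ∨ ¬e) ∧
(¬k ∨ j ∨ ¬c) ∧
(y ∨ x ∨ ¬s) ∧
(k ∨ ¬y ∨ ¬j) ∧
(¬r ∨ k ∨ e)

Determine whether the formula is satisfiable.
Yes

Yes, the formula is satisfiable.

One satisfying assignment is: r=False, j=False, k=False, e=False, y=True, s=True, x=False, c=False

Verification: With this assignment, all 24 clauses evaluate to true.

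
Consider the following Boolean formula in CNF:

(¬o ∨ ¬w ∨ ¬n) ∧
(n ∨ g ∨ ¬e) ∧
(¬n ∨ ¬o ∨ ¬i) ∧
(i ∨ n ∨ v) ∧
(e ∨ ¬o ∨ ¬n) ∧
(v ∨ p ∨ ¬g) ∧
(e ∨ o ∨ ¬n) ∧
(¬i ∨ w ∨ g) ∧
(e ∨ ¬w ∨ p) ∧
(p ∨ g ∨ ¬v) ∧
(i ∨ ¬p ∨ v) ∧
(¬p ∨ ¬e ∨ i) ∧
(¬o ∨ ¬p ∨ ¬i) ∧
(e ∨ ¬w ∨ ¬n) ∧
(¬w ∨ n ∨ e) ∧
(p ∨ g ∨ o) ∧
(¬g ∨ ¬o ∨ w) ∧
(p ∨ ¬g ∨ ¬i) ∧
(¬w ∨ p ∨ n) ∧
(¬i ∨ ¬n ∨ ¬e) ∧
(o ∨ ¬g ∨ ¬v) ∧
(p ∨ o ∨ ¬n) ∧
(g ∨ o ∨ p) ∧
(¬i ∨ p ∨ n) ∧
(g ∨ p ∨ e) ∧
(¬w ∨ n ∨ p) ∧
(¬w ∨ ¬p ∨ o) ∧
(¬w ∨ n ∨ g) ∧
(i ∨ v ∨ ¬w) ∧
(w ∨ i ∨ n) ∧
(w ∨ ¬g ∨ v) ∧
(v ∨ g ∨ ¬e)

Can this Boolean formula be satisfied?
No

No, the formula is not satisfiable.

No assignment of truth values to the variables can make all 32 clauses true simultaneously.

The formula is UNSAT (unsatisfiable).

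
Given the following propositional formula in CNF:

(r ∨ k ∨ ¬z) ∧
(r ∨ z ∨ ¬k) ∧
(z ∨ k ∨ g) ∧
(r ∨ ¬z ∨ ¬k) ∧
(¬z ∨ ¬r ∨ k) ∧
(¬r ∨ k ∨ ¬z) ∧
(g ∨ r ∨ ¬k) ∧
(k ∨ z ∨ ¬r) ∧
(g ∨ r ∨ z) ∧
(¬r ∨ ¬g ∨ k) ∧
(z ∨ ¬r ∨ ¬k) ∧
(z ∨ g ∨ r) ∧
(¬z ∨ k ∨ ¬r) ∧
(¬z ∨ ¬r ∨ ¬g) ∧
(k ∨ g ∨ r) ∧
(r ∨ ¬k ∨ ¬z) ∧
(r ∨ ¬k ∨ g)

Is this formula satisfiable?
Yes

Yes, the formula is satisfiable.

One satisfying assignment is: r=True, g=False, k=True, z=True

Verification: With this assignment, all 17 clauses evaluate to true.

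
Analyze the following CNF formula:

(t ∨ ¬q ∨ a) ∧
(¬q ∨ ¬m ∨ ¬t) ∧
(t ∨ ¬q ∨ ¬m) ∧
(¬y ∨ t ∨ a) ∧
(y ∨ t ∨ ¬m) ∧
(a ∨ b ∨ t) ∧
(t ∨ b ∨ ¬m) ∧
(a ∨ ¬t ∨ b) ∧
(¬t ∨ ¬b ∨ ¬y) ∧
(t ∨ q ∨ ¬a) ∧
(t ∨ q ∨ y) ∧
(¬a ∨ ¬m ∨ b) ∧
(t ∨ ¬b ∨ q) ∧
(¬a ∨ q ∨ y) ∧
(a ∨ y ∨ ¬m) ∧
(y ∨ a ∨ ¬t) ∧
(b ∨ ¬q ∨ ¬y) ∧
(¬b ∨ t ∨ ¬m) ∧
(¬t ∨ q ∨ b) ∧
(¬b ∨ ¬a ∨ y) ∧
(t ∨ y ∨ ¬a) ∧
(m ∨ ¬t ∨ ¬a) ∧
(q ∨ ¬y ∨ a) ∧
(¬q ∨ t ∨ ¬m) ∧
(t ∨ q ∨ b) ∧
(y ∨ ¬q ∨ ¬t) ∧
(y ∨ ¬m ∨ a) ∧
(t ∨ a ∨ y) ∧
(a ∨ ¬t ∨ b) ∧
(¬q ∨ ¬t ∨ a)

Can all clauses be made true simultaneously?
Yes

Yes, the formula is satisfiable.

One satisfying assignment is: a=True, m=False, b=True, q=True, y=True, t=False

Verification: With this assignment, all 30 clauses evaluate to true.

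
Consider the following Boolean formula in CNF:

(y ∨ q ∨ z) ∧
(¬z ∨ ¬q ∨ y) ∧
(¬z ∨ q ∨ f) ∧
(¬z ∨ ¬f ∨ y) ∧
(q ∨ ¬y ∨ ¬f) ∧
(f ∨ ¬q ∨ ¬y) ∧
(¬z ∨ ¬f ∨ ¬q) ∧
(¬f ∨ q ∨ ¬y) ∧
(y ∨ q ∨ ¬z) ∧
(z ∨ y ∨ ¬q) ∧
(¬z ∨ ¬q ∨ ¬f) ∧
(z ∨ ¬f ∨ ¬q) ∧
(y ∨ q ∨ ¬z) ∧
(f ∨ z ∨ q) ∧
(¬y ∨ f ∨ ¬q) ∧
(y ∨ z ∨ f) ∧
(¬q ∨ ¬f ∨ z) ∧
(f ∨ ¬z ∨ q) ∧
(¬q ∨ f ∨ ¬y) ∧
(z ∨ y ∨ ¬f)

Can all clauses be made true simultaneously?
No

No, the formula is not satisfiable.

No assignment of truth values to the variables can make all 20 clauses true simultaneously.

The formula is UNSAT (unsatisfiable).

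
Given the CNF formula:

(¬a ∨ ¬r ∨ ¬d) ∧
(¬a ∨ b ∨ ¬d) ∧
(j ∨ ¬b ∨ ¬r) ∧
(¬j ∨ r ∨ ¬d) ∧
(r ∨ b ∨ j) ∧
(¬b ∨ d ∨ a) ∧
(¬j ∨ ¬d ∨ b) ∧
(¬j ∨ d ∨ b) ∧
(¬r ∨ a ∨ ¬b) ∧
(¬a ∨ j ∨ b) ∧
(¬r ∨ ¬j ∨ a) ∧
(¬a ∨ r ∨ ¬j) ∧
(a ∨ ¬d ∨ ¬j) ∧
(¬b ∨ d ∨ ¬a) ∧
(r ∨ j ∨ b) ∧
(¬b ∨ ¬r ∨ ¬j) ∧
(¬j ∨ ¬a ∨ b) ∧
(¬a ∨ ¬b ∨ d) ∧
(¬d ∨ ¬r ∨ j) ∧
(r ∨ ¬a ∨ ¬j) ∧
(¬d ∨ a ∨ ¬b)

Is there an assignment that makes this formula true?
Yes

Yes, the formula is satisfiable.

One satisfying assignment is: r=True, b=False, j=False, d=False, a=False

Verification: With this assignment, all 21 clauses evaluate to true.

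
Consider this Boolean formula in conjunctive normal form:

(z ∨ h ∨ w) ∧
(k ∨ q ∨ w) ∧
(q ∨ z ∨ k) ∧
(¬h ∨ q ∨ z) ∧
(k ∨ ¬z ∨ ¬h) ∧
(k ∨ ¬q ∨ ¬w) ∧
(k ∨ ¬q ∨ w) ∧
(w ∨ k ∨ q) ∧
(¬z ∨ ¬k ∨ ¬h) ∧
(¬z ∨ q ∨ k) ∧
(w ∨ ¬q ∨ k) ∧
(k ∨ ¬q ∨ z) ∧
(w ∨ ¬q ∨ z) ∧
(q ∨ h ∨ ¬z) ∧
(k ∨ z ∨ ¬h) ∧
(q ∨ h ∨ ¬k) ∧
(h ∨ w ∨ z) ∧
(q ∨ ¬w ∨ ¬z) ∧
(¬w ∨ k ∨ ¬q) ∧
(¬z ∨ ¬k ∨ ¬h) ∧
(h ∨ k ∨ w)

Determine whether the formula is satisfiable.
Yes

Yes, the formula is satisfiable.

One satisfying assignment is: w=True, z=False, k=True, h=False, q=True

Verification: With this assignment, all 21 clauses evaluate to true.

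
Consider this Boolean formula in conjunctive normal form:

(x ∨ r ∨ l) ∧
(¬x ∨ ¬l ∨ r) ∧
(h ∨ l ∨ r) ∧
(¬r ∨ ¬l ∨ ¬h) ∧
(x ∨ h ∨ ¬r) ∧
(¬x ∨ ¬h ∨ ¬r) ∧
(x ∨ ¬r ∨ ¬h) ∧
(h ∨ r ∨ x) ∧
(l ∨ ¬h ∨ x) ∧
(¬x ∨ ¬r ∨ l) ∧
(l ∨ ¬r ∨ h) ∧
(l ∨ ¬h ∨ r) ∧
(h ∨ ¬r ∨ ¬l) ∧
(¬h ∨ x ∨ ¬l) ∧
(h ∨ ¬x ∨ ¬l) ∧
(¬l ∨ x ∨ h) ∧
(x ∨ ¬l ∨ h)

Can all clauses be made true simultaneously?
No

No, the formula is not satisfiable.

No assignment of truth values to the variables can make all 17 clauses true simultaneously.

The formula is UNSAT (unsatisfiable).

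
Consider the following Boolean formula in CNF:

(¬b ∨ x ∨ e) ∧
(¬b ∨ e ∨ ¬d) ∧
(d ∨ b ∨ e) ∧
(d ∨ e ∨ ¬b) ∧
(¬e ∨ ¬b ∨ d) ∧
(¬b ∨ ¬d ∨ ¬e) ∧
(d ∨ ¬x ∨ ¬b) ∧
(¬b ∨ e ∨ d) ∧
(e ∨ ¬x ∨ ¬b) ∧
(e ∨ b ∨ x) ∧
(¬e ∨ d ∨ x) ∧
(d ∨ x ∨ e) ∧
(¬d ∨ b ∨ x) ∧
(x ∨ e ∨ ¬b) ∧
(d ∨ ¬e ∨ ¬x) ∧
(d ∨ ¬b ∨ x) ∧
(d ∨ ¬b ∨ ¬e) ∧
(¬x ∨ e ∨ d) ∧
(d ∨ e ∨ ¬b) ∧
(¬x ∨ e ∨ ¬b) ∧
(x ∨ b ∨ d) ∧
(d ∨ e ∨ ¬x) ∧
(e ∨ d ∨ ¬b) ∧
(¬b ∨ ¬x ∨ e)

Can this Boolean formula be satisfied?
Yes

Yes, the formula is satisfiable.

One satisfying assignment is: e=True, x=True, b=False, d=True

Verification: With this assignment, all 24 clauses evaluate to true.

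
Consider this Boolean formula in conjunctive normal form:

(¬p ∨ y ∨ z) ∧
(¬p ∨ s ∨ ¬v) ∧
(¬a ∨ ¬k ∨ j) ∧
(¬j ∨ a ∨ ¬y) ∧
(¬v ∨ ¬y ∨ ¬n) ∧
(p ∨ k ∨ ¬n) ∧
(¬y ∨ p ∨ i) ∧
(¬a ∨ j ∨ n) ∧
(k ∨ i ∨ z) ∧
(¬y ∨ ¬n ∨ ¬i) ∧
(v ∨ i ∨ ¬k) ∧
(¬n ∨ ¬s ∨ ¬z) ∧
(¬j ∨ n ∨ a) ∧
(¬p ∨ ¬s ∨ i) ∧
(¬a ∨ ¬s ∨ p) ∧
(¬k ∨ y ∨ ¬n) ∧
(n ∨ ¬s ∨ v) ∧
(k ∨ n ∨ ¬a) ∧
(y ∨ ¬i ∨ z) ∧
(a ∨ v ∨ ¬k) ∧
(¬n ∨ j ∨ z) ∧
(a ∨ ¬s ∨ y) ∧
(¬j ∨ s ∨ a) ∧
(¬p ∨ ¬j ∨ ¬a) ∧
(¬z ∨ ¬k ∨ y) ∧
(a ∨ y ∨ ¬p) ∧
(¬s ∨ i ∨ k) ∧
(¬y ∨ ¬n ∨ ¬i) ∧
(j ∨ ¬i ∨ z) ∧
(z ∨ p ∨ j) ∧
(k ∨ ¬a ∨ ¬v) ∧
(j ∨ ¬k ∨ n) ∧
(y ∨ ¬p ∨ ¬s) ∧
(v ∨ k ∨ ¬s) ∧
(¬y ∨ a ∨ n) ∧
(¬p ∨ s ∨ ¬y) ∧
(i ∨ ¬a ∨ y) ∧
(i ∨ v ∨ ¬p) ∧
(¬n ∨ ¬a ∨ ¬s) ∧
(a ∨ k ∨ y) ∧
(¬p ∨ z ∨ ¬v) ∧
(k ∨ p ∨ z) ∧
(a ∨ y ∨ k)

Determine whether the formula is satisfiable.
Yes

Yes, the formula is satisfiable.

One satisfying assignment is: k=False, s=False, j=False, v=False, i=True, y=False, a=True, z=True, p=True, n=True

Verification: With this assignment, all 43 clauses evaluate to true.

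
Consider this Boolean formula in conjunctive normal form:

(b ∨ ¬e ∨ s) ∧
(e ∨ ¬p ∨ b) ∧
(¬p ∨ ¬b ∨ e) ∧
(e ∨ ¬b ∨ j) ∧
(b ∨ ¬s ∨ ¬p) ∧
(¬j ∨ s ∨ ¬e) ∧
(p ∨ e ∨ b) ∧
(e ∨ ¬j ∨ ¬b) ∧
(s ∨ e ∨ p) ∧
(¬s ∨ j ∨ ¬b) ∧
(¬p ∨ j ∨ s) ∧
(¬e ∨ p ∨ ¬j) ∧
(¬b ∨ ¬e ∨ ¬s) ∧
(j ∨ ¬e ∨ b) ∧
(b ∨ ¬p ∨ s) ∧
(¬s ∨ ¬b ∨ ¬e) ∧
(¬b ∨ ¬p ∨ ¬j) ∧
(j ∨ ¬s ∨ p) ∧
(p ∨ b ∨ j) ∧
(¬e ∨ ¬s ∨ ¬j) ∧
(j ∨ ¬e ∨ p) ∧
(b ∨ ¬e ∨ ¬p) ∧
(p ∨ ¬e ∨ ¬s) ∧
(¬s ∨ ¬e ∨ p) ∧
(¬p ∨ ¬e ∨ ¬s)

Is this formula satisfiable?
No

No, the formula is not satisfiable.

No assignment of truth values to the variables can make all 25 clauses true simultaneously.

The formula is UNSAT (unsatisfiable).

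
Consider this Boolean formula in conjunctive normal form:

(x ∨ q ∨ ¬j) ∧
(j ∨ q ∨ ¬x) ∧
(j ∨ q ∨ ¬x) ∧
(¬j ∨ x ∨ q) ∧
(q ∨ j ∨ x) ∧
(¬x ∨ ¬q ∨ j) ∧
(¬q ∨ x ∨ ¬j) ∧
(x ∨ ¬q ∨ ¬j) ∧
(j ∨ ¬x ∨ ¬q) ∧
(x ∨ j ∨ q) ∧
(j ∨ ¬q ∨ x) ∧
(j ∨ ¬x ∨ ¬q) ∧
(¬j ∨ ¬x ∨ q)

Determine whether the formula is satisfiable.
Yes

Yes, the formula is satisfiable.

One satisfying assignment is: x=True, q=True, j=True

Verification: With this assignment, all 13 clauses evaluate to true.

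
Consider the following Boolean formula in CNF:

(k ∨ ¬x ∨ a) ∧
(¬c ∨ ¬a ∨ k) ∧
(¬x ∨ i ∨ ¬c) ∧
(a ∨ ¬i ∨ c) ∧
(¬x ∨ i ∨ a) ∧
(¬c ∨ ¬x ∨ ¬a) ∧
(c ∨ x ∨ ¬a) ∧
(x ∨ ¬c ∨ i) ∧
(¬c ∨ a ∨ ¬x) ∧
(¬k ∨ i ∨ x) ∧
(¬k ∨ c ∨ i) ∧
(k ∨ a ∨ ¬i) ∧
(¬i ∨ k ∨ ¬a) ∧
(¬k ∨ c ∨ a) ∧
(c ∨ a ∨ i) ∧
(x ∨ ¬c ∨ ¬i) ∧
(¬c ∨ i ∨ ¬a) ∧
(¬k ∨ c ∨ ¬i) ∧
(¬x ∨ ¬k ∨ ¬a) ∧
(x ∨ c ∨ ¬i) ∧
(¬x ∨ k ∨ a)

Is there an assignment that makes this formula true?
Yes

Yes, the formula is satisfiable.

One satisfying assignment is: c=False, x=True, a=True, i=False, k=False

Verification: With this assignment, all 21 clauses evaluate to true.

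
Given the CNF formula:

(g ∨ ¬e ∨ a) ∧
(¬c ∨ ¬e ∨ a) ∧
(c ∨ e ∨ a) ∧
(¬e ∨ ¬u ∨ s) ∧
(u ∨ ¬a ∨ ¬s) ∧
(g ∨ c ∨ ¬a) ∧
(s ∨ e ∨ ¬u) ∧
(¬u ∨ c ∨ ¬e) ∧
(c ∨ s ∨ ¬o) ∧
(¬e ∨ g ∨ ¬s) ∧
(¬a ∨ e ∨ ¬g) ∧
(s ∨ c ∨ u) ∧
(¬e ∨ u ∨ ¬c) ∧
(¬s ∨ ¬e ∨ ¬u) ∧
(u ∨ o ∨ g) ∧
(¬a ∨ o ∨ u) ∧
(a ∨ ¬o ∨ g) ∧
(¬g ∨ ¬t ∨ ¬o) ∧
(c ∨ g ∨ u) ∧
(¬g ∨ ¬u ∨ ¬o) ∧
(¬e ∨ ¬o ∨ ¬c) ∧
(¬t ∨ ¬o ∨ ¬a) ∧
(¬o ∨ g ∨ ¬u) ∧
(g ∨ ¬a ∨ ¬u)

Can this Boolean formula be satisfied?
Yes

Yes, the formula is satisfiable.

One satisfying assignment is: s=False, a=False, t=False, g=True, c=True, o=False, e=False, u=False

Verification: With this assignment, all 24 clauses evaluate to true.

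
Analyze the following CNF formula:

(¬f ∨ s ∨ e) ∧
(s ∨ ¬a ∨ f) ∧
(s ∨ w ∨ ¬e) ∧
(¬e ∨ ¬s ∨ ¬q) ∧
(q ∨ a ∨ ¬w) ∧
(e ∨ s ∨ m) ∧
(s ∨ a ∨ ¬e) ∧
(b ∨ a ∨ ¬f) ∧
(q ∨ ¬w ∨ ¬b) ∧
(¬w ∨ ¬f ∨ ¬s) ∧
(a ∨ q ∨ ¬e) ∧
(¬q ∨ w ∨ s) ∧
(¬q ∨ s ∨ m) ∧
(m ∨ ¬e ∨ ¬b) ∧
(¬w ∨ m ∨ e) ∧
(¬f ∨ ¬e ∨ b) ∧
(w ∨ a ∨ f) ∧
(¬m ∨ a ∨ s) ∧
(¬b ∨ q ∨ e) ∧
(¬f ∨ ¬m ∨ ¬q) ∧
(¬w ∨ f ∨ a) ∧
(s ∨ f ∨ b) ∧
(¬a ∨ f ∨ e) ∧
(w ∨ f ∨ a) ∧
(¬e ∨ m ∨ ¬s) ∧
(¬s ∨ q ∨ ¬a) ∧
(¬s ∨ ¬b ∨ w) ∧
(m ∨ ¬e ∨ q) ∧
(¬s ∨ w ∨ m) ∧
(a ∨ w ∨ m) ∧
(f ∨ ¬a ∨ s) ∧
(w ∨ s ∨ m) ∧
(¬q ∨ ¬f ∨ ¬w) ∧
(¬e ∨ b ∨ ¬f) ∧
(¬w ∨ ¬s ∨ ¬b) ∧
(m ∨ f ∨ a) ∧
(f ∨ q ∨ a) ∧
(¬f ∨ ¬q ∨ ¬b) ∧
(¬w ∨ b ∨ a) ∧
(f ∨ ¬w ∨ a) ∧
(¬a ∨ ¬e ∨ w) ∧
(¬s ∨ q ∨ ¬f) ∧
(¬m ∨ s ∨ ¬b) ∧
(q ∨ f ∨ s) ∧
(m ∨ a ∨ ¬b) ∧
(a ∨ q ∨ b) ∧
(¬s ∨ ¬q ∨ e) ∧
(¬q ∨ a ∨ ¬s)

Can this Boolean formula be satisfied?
No

No, the formula is not satisfiable.

No assignment of truth values to the variables can make all 48 clauses true simultaneously.

The formula is UNSAT (unsatisfiable).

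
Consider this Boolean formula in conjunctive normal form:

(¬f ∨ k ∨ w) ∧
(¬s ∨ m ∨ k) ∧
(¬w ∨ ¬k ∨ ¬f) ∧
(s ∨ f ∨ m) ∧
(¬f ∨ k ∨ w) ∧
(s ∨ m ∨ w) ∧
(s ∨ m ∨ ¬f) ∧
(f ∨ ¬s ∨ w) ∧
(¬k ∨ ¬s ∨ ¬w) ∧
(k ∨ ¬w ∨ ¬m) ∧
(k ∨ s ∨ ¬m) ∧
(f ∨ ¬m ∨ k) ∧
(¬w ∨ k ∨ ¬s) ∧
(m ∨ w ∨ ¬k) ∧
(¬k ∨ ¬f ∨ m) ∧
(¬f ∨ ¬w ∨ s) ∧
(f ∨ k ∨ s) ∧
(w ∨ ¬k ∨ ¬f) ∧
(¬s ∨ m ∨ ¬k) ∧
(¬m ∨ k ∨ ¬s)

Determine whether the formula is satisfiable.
Yes

Yes, the formula is satisfiable.

One satisfying assignment is: k=True, f=False, w=False, m=True, s=False

Verification: With this assignment, all 20 clauses evaluate to true.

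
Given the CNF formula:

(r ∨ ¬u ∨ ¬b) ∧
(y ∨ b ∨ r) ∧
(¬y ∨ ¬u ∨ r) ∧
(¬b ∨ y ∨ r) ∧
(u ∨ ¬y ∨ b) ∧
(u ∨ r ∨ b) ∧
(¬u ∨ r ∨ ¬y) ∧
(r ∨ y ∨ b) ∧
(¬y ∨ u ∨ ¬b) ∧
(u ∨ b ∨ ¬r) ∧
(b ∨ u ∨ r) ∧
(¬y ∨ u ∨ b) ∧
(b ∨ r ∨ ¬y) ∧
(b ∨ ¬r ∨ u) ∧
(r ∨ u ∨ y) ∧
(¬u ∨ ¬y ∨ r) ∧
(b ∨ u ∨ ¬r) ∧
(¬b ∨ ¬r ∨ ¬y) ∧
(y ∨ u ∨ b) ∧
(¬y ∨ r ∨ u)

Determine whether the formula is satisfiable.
Yes

Yes, the formula is satisfiable.

One satisfying assignment is: b=True, y=False, r=True, u=False

Verification: With this assignment, all 20 clauses evaluate to true.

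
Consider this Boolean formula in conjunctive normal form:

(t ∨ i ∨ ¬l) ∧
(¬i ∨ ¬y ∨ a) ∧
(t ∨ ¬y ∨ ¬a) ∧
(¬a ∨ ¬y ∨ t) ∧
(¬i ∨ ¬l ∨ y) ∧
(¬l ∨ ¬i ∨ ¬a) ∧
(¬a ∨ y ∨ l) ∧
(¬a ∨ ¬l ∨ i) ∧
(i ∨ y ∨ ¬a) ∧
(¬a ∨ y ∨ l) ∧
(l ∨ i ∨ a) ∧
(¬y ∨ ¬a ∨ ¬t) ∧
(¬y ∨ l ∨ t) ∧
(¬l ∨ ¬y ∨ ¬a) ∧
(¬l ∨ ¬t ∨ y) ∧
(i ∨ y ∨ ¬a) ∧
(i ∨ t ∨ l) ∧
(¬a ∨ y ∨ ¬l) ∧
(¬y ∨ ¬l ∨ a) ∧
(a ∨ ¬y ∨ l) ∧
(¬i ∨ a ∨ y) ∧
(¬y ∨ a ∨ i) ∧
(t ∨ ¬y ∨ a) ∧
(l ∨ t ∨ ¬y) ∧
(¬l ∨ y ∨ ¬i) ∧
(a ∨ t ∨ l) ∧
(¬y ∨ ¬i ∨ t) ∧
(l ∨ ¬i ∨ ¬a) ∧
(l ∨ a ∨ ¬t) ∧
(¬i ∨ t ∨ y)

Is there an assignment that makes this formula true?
No

No, the formula is not satisfiable.

No assignment of truth values to the variables can make all 30 clauses true simultaneously.

The formula is UNSAT (unsatisfiable).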